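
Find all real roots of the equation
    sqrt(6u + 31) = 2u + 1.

u = 3

Square both sides: 6u + 31 = (2u + 1)^2.
Expand and rearrange: 4u^2 - 2u - 30 = 0.
Solving gives u = 3 or u = -2.5.
Check each candidate in the original equation:
  u = 3: sqrt(49) = 7, while 2u + 1 = 7 — valid.
  u = -2.5: sqrt(16) = 4, while 2u + 1 = -4 — extraneous.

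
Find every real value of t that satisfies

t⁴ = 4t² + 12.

Let u = t². The equation becomes u² - 4u - 12 = 0.
Factor: (u - 6)(u + 2) = 0, so u = 6 or u = -2.
t² = 6 gives t = ±√(6) ≈ ±2.4495.
t² = -2 < 0 has no real solution.

t = -2.4495 or t = 2.4495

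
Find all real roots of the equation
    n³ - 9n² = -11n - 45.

n = -1.6056 or n = 5 or n = 5.6056

Rearrange: n³ - 9n² + 11n + 45 = 0.
Possible rational roots are divisors of 45. Testing n = 5 gives 0, so (n - 5) is a factor.
Divide: n³ - 9n² + 11n + 45 = (n - 5)(n² - 4n - 9).
Apply the quadratic formula to n² - 4n - 9 = 0: n = (4 ± √52)/2, i.e. n ≈ 5.6056 or n ≈ -1.6056.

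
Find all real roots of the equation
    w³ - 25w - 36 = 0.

Possible rational roots are divisors of -36. Testing w = -4 gives 0, so (w + 4) is a factor.
Divide: w³ - 25w - 36 = (w + 4)(w² - 4w - 9).
Apply the quadratic formula to w² - 4w - 9 = 0: w = (4 ± √52)/2, i.e. w ≈ 5.6056 or w ≈ -1.6056.

w = -4 or w = -1.6056 or w = 5.6056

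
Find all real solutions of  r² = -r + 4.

Rearrange to standard form: r² + r - 4 = 0.
Discriminant: (1)² − 4·1·(-4) = 17.
Quadratic formula: r = (-1 ± √17) / 2.
So r = -1/2 + √(17)/2 ≈ 1.5616 or r = -√(17)/2 - 1/2 ≈ -2.5616.

r = -2.5616 or r = 1.5616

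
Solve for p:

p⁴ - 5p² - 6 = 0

p = -2.4495 or p = 2.4495

Let u = p². The equation becomes u² - 5u - 6 = 0.
Factor: (u - 6)(u + 1) = 0, so u = 6 or u = -1.
p² = 6 gives p = ±√(6) ≈ ±2.4495.
p² = -1 < 0 has no real solution.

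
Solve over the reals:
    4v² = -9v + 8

Rearrange to standard form: 4v² + 9v - 8 = 0.
Discriminant: (9)² − 4·4·(-8) = 209.
Quadratic formula: v = (-9 ± √209) / 8.
So v = -9/8 + √(209)/8 ≈ 0.6821 or v = -√(209)/8 - 9/8 ≈ -2.9321.

v = -2.9321 or v = 0.6821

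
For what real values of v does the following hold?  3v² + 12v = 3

v = -4.2361 or v = 0.2361

Rearrange to standard form: 3v² + 12v - 3 = 0.
Discriminant: (12)² − 4·3·(-3) = 180.
Quadratic formula: v = (-12 ± √180) / 6.
So v = -2 + √(5) ≈ 0.2361 or v = -√(5) - 2 ≈ -4.2361.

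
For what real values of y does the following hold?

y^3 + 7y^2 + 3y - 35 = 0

y = -5 or y = -3.8284 or y = 1.8284

Possible rational roots are divisors of -35. Testing y = -5 gives 0, so (y + 5) is a factor.
Divide: y^3 + 7y^2 + 3y - 35 = (y + 5)(y^2 + 2y - 7).
Apply the quadratic formula to y^2 + 2y - 7 = 0: y = (-2 +/- sqrt(32))/2, i.e. y ~= 1.8284 or y ~= -3.8284.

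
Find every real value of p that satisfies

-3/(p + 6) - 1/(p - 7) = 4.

Multiply both sides by (p + 6)(p - 7):
-3(p - 7) - (p + 6) = 4(p + 6)(p - 7).
Expand and collect terms: 4p² - 183 = 0.
By the quadratic formula, p = (0 ± √2928) / 8, so p ≈ 6.7639 or p ≈ -6.7639.
Neither value makes a denominator zero (p ≠ -6, p ≠ 7), so both are valid.

p = -6.7639 or p = 6.7639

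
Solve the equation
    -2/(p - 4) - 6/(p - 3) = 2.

Multiply both sides by (p - 4)(p - 3):
-2(p - 3) - 6(p - 4) = 2(p - 4)(p - 3).
Expand and collect terms: 2p^2 - 6p - 6 = 0.
By the quadratic formula, p = (6 +/- sqrt(84)) / 4, so p ~= 3.7913 or p ~= -0.7913.
Neither value makes a denominator zero (p != 4, p != 3), so both are valid.

p = -0.7913 or p = 3.7913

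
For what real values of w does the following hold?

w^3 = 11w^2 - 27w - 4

w = -0.1401 or w = 4 or w = 7.1401

Rearrange: w^3 - 11w^2 + 27w + 4 = 0.
Possible rational roots are divisors of 4. Testing w = 4 gives 0, so (w - 4) is a factor.
Divide: w^3 - 11w^2 + 27w + 4 = (w - 4)(w^2 - 7w - 1).
Apply the quadratic formula to w^2 - 7w - 1 = 0: w = (7 +/- sqrt(53))/2, i.e. w ~= 7.1401 or w ~= -0.1401.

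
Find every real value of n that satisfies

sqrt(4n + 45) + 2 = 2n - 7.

n = 9

Isolate the radical: sqrt(4n + 45) = 2n - 9.
Square both sides: 4n + 45 = (2n - 9)^2.
Expand and rearrange: 4n^2 - 40n + 36 = 0.
Solving gives n = 9 or n = 1.
Check each candidate in the original equation:
  n = 9: sqrt(81) = 9, while 2n - 9 = 9 — valid.
  n = 1: sqrt(49) = 7, while 2n - 9 = -7 — extraneous.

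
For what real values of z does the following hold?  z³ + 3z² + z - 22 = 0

Possible rational roots are divisors of -22. Testing z = 2 gives 0, so (z - 2) is a factor.
Divide: z³ + 3z² + z - 22 = (z - 2)(z² + 5z + 11).
The quadratic z² + 5z + 11 has discriminant -19 < 0, so no further real roots.

z = 2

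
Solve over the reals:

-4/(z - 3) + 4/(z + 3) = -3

Multiply both sides by (z - 3)(z + 3):
-4(z + 3) + 4(z - 3) = -3(z - 3)(z + 3).
Expand and collect terms: -3z^2 + 51 = 0.
By the quadratic formula, z = (0 +/- sqrt(612)) / -6, so z ~= -4.1231 or z ~= 4.1231.
Neither value makes a denominator zero (z != 3, z != -3), so both are valid.

z = -4.1231 or z = 4.1231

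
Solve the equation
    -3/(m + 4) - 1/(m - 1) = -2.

m = -2.6794 or m = 1.6794

Multiply both sides by (m + 4)(m - 1):
-3(m - 1) - (m + 4) = -2(m + 4)(m - 1).
Expand and collect terms: -2m² - 2m + 9 = 0.
By the quadratic formula, m = (2 ± √76) / -4, so m ≈ -2.6794 or m ≈ 1.6794.
Neither value makes a denominator zero (m ≠ -4, m ≠ 1), so both are valid.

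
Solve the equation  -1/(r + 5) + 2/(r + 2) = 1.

Multiply both sides by (r + 5)(r + 2):
-(r + 2) + 2(r + 5) = (r + 5)(r + 2).
Expand and collect terms: r^2 + 6r + 2 = 0.
By the quadratic formula, r = (-6 +/- sqrt(28)) / 2, so r ~= -0.3542 or r ~= -5.6458.
Neither value makes a denominator zero (r != -5, r != -2), so both are valid.

r = -5.6458 or r = -0.3542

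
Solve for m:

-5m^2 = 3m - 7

m = -1.5207 or m = 0.9207

Rearrange to standard form: -5m^2 - 3m + 7 = 0.
Discriminant: (-3)^2 - 4*(-5)*7 = 149.
Quadratic formula: m = (3 +/- sqrt(149)) / (-10).
So m = -sqrt(149)/10 - 3/10 ~= -1.5207 or m = -3/10 + sqrt(149)/10 ~= 0.9207.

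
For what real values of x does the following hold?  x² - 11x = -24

x = 3 or x = 8

Bring every term to one side: x² - 11x + 24 = 0.
Factor: (x - 8)(x - 3) = 0.
So x = 8 or x = 3.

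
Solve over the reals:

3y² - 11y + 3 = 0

Discriminant: (-11)² − 4·3·3 = 85.
Quadratic formula: y = (11 ± √85) / 6.
So y = √(85)/6 + 11/6 ≈ 3.3699 or y = 11/6 - √(85)/6 ≈ 0.2967.

y = 0.2967 or y = 3.3699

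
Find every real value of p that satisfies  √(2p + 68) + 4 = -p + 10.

Isolate the radical: √(2p + 68) = -p + 6.
Square both sides: 2p + 68 = (-p + 6)².
Expand and rearrange: p² - 14p - 32 = 0.
Solving gives p = 16 or p = -2.
Check each candidate in the original equation:
  p = 16: √(100) = 10, while -p + 6 = -10 — extraneous.
  p = -2: √(64) = 8, while -p + 6 = 8 — valid.

p = -2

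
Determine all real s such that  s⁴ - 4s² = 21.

s = -2.6458 or s = 2.6458

Let u = s². The equation becomes u² - 4u - 21 = 0.
Factor: (u + 3)(u - 7) = 0, so u = -3 or u = 7.
s² = -3 < 0 has no real solution.
s² = 7 gives s = ±√(7) ≈ ±2.6458.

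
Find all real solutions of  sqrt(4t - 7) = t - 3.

t = 8

Square both sides: 4t - 7 = (t - 3)^2.
Expand and rearrange: t^2 - 10t + 16 = 0.
Solving gives t = 8 or t = 2.
Check each candidate in the original equation:
  t = 8: sqrt(25) = 5, while t - 3 = 5 — valid.
  t = 2: sqrt(1) = 1, while t - 3 = -1 — extraneous.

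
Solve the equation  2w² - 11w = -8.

Rearrange to standard form: 2w² - 11w + 8 = 0.
Discriminant: (-11)² − 4·2·8 = 57.
Quadratic formula: w = (11 ± √57) / 4.
So w = √(57)/4 + 11/4 ≈ 4.6375 or w = 11/4 - √(57)/4 ≈ 0.8625.

w = 0.8625 or w = 4.6375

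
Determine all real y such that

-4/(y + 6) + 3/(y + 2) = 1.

Multiply both sides by (y + 6)(y + 2):
-4(y + 2) + 3(y + 6) = (y + 6)(y + 2).
Expand and collect terms: y² + 9y + 2 = 0.
By the quadratic formula, y = (-9 ± √73) / 2, so y ≈ -0.228 or y ≈ -8.772.
Neither value makes a denominator zero (y ≠ -6, y ≠ -2), so both are valid.

y = -8.772 or y = -0.228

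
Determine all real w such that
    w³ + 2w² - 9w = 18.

Rearrange: w³ + 2w² - 9w - 18 = 0.
Possible rational roots are divisors of -18. Testing w = 3 gives 0, so (w - 3) is a factor.
Divide: w³ + 2w² - 9w - 18 = (w - 3)(w² + 5w + 6).
Factor the quadratic: w = -2 or w = -3.

w = -3 or w = -2 or w = 3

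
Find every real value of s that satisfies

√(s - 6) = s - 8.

Square both sides: s - 6 = (s - 8)².
Expand and rearrange: s² - 17s + 70 = 0.
Solving gives s = 10 or s = 7.
Check each candidate in the original equation:
  s = 10: √(4) = 2, while s - 8 = 2 — valid.
  s = 7: √(1) = 1, while s - 8 = -1 — extraneous.

s = 10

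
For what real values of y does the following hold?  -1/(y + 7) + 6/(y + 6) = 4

y = -7.1061 or y = -4.6439

Multiply both sides by (y + 7)(y + 6):
-(y + 6) + 6(y + 7) = 4(y + 7)(y + 6).
Expand and collect terms: 4y² + 47y + 132 = 0.
By the quadratic formula, y = (-47 ± √97) / 8, so y ≈ -4.6439 or y ≈ -7.1061.
Neither value makes a denominator zero (y ≠ -7, y ≠ -6), so both are valid.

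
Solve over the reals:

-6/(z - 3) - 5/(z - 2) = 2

Multiply both sides by (z - 3)(z - 2):
-6(z - 2) - 5(z - 3) = 2(z - 3)(z - 2).
Expand and collect terms: 2z² + z - 15 = 0.
Factor or apply the quadratic formula: z = 2.5 or z = -3.
Neither value makes a denominator zero (z ≠ 3, z ≠ 2), so both are valid.

z = -3 or z = 2.5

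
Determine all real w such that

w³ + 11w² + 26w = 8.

w = -7.2749 or w = -4 or w = 0.2749

Rearrange: w³ + 11w² + 26w - 8 = 0.
Possible rational roots are divisors of -8. Testing w = -4 gives 0, so (w + 4) is a factor.
Divide: w³ + 11w² + 26w - 8 = (w + 4)(w² + 7w - 2).
Apply the quadratic formula to w² + 7w - 2 = 0: w = (-7 ± √57)/2, i.e. w ≈ 0.2749 or w ≈ -7.2749.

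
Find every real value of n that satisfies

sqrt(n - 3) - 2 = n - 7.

Isolate the radical: sqrt(n - 3) = n - 5.
Square both sides: n - 3 = (n - 5)^2.
Expand and rearrange: n^2 - 11n + 28 = 0.
Solving gives n = 7 or n = 4.
Check each candidate in the original equation:
  n = 7: sqrt(4) = 2, while n - 5 = 2 — valid.
  n = 4: sqrt(1) = 1, while n - 5 = -1 — extraneous.

n = 7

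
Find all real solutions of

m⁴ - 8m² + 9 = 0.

Let u = m². The equation becomes u² - 8u + 9 = 0.
By the quadratic formula, u = √(7) + 4 or u = 4 - √(7).
m² = √(7) + 4 gives m = ±√(√(7) + 4) ≈ ±2.5779.
m² = 4 - √(7) gives m = ±√(4 - √(7)) ≈ ±1.1637.

m = -2.5779 or m = -1.1637 or m = 1.1637 or m = 2.5779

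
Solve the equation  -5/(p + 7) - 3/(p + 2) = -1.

p = -4.6533 or p = 3.6533

Multiply both sides by (p + 7)(p + 2):
-5(p + 2) - 3(p + 7) = -(p + 7)(p + 2).
Expand and collect terms: -p² - p + 17 = 0.
By the quadratic formula, p = (1 ± √69) / -2, so p ≈ -4.6533 or p ≈ 3.6533.
Neither value makes a denominator zero (p ≠ -7, p ≠ -2), so both are valid.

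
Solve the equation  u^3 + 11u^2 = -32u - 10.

u = -5.6458 or u = -5 or u = -0.3542

Rearrange: u^3 + 11u^2 + 32u + 10 = 0.
Possible rational roots are divisors of 10. Testing u = -5 gives 0, so (u + 5) is a factor.
Divide: u^3 + 11u^2 + 32u + 10 = (u + 5)(u^2 + 6u + 2).
Apply the quadratic formula to u^2 + 6u + 2 = 0: u = (-6 +/- sqrt(28))/2, i.e. u ~= -0.3542 or u ~= -5.6458.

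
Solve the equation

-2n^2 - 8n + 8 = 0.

n = -4.8284 or n = 0.8284

Discriminant: (-8)^2 - 4*(-2)*8 = 128.
Quadratic formula: n = (8 +/- sqrt(128)) / (-4).
So n = -2*sqrt(2) - 2 ~= -4.8284 or n = -2 + 2*sqrt(2) ~= 0.8284.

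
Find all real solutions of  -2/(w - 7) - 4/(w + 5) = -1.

w = -1.7446 or w = 9.7446

Multiply both sides by (w - 7)(w + 5):
-2(w + 5) - 4(w - 7) = -(w - 7)(w + 5).
Expand and collect terms: -w^2 + 8w + 17 = 0.
By the quadratic formula, w = (-8 +/- sqrt(132)) / -2, so w ~= -1.7446 or w ~= 9.7446.
Neither value makes a denominator zero (w != 7, w != -5), so both are valid.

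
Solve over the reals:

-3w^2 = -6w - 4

Rearrange to standard form: -3w^2 + 6w + 4 = 0.
Discriminant: (6)^2 - 4*(-3)*4 = 84.
Quadratic formula: w = (-6 +/- sqrt(84)) / (-6).
So w = 1 - sqrt(21)/3 ~= -0.5275 or w = 1 + sqrt(21)/3 ~= 2.5275.

w = -0.5275 or w = 2.5275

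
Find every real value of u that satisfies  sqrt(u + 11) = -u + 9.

Square both sides: u + 11 = (-u + 9)^2.
Expand and rearrange: u^2 - 19u + 70 = 0.
Solving gives u = 14 or u = 5.
Check each candidate in the original equation:
  u = 14: sqrt(25) = 5, while -u + 9 = -5 — extraneous.
  u = 5: sqrt(16) = 4, while -u + 9 = 4 — valid.

u = 5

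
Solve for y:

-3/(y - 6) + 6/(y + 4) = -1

Multiply both sides by (y - 6)(y + 4):
-3(y + 4) + 6(y - 6) = -(y - 6)(y + 4).
Expand and collect terms: -y² - y + 72 = 0.
Factor or apply the quadratic formula: y = -9 or y = 8.
Neither value makes a denominator zero (y ≠ 6, y ≠ -4), so both are valid.

y = -9 or y = 8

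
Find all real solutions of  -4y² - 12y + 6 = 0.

Discriminant: (-12)² − 4·(-4)·6 = 240.
Quadratic formula: y = (12 ± √240) / (-8).
So y = -√(15)/2 - 3/2 ≈ -3.4365 or y = -3/2 + √(15)/2 ≈ 0.4365.

y = -3.4365 or y = 0.4365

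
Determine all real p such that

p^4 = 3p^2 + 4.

p = -2 or p = 2

Let u = p^2. The equation becomes u^2 - 3u - 4 = 0.
Factor: (u - 4)(u + 1) = 0, so u = 4 or u = -1.
p^2 = 4 gives p = +/-2.
p^2 = -1 < 0 has no real solution.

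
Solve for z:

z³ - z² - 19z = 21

Rearrange: z³ - z² - 19z - 21 = 0.
Possible rational roots are divisors of -21. Testing z = -3 gives 0, so (z + 3) is a factor.
Divide: z³ - z² - 19z - 21 = (z + 3)(z² - 4z - 7).
Apply the quadratic formula to z² - 4z - 7 = 0: z = (4 ± √44)/2, i.e. z ≈ 5.3166 or z ≈ -1.3166.

z = -3 or z = -1.3166 or z = 5.3166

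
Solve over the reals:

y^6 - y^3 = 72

y = -2 or y = 2.0801

Let u = y^3. The equation becomes u^2 - u - 72 = 0.
Factor: (u + 8)(u - 9) = 0, so u = -8 or u = 9.
y^3 = -8 gives y = -2.
y^3 = 9 gives y = (9)^(1/3) ~= 2.0801.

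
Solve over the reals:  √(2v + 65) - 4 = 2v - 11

Isolate the radical: √(2v + 65) = 2v - 7.
Square both sides: 2v + 65 = (2v - 7)².
Expand and rearrange: 4v² - 30v - 16 = 0.
Solving gives v = 8 or v = -0.5.
Check each candidate in the original equation:
  v = 8: √(81) = 9, while 2v - 7 = 9 — valid.
  v = -0.5: √(64) = 8, while 2v - 7 = -8 — extraneous.

v = 8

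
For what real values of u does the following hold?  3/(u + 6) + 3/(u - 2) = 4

u = -5.3197 or u = 2.8197

Multiply both sides by (u + 6)(u - 2):
3(u - 2) + 3(u + 6) = 4(u + 6)(u - 2).
Expand and collect terms: 4u² + 10u - 60 = 0.
By the quadratic formula, u = (-10 ± √1060) / 8, so u ≈ 2.8197 or u ≈ -5.3197.
Neither value makes a denominator zero (u ≠ -6, u ≠ 2), so both are valid.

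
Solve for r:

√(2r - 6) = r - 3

Square both sides: 2r - 6 = (r - 3)².
Expand and rearrange: r² - 8r + 15 = 0.
Solving gives r = 5 or r = 3.
Check each candidate in the original equation:
  r = 5: √(4) = 2, while r - 3 = 2 — valid.
  r = 3: √(0) = 0, while r - 3 = 0 — valid.

r = 3 or r = 5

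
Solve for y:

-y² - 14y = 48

y = -8 or y = -6

Bring every term to one side: -y² - 14y - 48 = 0.
Factor: -1(y + 6)(y + 8) = 0.
So y = -6 or y = -8.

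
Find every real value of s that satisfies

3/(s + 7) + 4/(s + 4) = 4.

Multiply both sides by (s + 7)(s + 4):
3(s + 4) + 4(s + 7) = 4(s + 7)(s + 4).
Expand and collect terms: 4s² + 37s + 72 = 0.
By the quadratic formula, s = (-37 ± √217) / 8, so s ≈ -2.7836 or s ≈ -6.4664.
Neither value makes a denominator zero (s ≠ -7, s ≠ -4), so both are valid.

s = -6.4664 or s = -2.7836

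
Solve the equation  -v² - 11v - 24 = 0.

v = -8 or v = -3

Factor: -1(v + 8)(v + 3) = 0.
So v = -8 or v = -3.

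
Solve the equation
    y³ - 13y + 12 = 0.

y = -4 or y = 1 or y = 3

Possible rational roots are divisors of 12. Testing y = -4 gives 0, so (y + 4) is a factor.
Divide: y³ - 13y + 12 = (y + 4)(y² - 4y + 3).
Factor the quadratic: y = 3 or y = 1.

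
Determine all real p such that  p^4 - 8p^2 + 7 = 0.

p = -2.6458 or p = -1 or p = 1 or p = 2.6458

Let u = p^2. The equation becomes u^2 - 8u + 7 = 0.
Factor: (u - 7)(u - 1) = 0, so u = 7 or u = 1.
p^2 = 7 gives p = +/-sqrt(7) ~= +/-2.6458.
p^2 = 1 gives p = +/-1.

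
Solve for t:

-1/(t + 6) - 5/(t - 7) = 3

t = -6.3808 or t = 5.3808

Multiply both sides by (t + 6)(t - 7):
-(t - 7) - 5(t + 6) = 3(t + 6)(t - 7).
Expand and collect terms: 3t² + 3t - 103 = 0.
By the quadratic formula, t = (-3 ± √1245) / 6, so t ≈ 5.3808 or t ≈ -6.3808.
Neither value makes a denominator zero (t ≠ -6, t ≠ 7), so both are valid.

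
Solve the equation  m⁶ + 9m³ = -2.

m = -2.0624 or m = -0.6109

Let u = m³. The equation becomes u² + 9u + 2 = 0.
By the quadratic formula, u = -9/2 + √(73)/2 or u = -9/2 - √(73)/2.
m³ = -9/2 + √(73)/2 gives m = -∛(9/2 - √(73)/2) ≈ -0.6109.
m³ = -9/2 - √(73)/2 gives m = -∛(√(73)/2 + 9/2) ≈ -2.0624.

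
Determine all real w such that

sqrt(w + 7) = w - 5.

w = 9

Square both sides: w + 7 = (w - 5)^2.
Expand and rearrange: w^2 - 11w + 18 = 0.
Solving gives w = 9 or w = 2.
Check each candidate in the original equation:
  w = 9: sqrt(16) = 4, while w - 5 = 4 — valid.
  w = 2: sqrt(9) = 3, while w - 5 = -3 — extraneous.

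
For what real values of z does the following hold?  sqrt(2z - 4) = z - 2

z = 2 or z = 4

Square both sides: 2z - 4 = (z - 2)^2.
Expand and rearrange: z^2 - 6z + 8 = 0.
Solving gives z = 4 or z = 2.
Check each candidate in the original equation:
  z = 4: sqrt(4) = 2, while z - 2 = 2 — valid.
  z = 2: sqrt(0) = 0, while z - 2 = 0 — valid.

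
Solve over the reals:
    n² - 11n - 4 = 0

Discriminant: (-11)² − 4·1·(-4) = 137.
Quadratic formula: n = (11 ± √137) / 2.
So n = 11/2 + √(137)/2 ≈ 11.3523 or n = 11/2 - √(137)/2 ≈ -0.3523.

n = -0.3523 or n = 11.3523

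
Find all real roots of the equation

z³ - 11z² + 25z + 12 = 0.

Possible rational roots are divisors of 12. Testing z = 4 gives 0, so (z - 4) is a factor.
Divide: z³ - 11z² + 25z + 12 = (z - 4)(z² - 7z - 3).
Apply the quadratic formula to z² - 7z - 3 = 0: z = (7 ± √61)/2, i.e. z ≈ 7.4051 or z ≈ -0.4051.

z = -0.4051 or z = 4 or z = 7.4051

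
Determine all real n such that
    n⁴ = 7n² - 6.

Let u = n². The equation becomes u² - 7u + 6 = 0.
Factor: (u - 1)(u - 6) = 0, so u = 1 or u = 6.
n² = 1 gives n = ±1.
n² = 6 gives n = ±√(6) ≈ ±2.4495.

n = -2.4495 or n = -1 or n = 1 or n = 2.4495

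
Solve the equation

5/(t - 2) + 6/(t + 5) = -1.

t = -13.7823 or t = -0.2177

Multiply both sides by (t - 2)(t + 5):
5(t + 5) + 6(t - 2) = -(t - 2)(t + 5).
Expand and collect terms: -t² - 14t - 3 = 0.
By the quadratic formula, t = (14 ± √184) / -2, so t ≈ -13.7823 or t ≈ -0.2177.
Neither value makes a denominator zero (t ≠ 2, t ≠ -5), so both are valid.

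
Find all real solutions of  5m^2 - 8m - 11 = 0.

m = -0.8852 or m = 2.4852

Discriminant: (-8)^2 - 4*5*(-11) = 284.
Quadratic formula: m = (8 +/- sqrt(284)) / 10.
So m = 4/5 + sqrt(71)/5 ~= 2.4852 or m = 4/5 - sqrt(71)/5 ~= -0.8852.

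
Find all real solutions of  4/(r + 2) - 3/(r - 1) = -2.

r = -3.5 or r = 2

Multiply both sides by (r + 2)(r - 1):
4(r - 1) - 3(r + 2) = -2(r + 2)(r - 1).
Expand and collect terms: -2r² - 3r + 14 = 0.
Factor or apply the quadratic formula: r = -3.5 or r = 2.
Neither value makes a denominator zero (r ≠ -2, r ≠ 1), so both are valid.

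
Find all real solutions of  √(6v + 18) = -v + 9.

v = 3

Square both sides: 6v + 18 = (-v + 9)².
Expand and rearrange: v² - 24v + 63 = 0.
Solving gives v = 21 or v = 3.
Check each candidate in the original equation:
  v = 21: √(144) = 12, while -v + 9 = -12 — extraneous.
  v = 3: √(36) = 6, while -v + 9 = 6 — valid.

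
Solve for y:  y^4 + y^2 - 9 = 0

Let u = y^2. The equation becomes u^2 + u - 9 = 0.
By the quadratic formula, u = -1/2 + sqrt(37)/2 or u = -sqrt(37)/2 - 1/2.
y^2 = -1/2 + sqrt(37)/2 gives y = +/-sqrt(-1/2 + sqrt(37)/2) ~= +/-1.5942.
y^2 = -sqrt(37)/2 - 1/2 < 0 has no real solution.

y = -1.5942 or y = 1.5942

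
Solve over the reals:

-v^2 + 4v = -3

Rearrange to standard form: -v^2 + 4v + 3 = 0.
Discriminant: (4)^2 - 4*(-1)*3 = 28.
Quadratic formula: v = (-4 +/- sqrt(28)) / (-2).
So v = 2 - sqrt(7) ~= -0.6458 or v = 2 + sqrt(7) ~= 4.6458.

v = -0.6458 or v = 4.6458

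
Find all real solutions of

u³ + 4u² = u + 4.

Rearrange: u³ + 4u² - u - 4 = 0.
Possible rational roots are divisors of -4. Testing u = -1 gives 0, so (u + 1) is a factor.
Divide: u³ + 4u² - u - 4 = (u + 1)(u² + 3u - 4).
Factor the quadratic: u = 1 or u = -4.

u = -4 or u = -1 or u = 1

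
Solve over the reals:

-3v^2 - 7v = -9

v = -3.255 or v = 0.9217

Rearrange to standard form: -3v^2 - 7v + 9 = 0.
Discriminant: (-7)^2 - 4*(-3)*9 = 157.
Quadratic formula: v = (7 +/- sqrt(157)) / (-6).
So v = -sqrt(157)/6 - 7/6 ~= -3.255 or v = -7/6 + sqrt(157)/6 ~= 0.9217.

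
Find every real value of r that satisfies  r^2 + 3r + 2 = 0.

r = -2 or r = -1

Factor: (r + 2)(r + 1) = 0.
So r = -2 or r = -1.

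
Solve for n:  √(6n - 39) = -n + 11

Square both sides: 6n - 39 = (-n + 11)².
Expand and rearrange: n² - 28n + 160 = 0.
Solving gives n = 20 or n = 8.
Check each candidate in the original equation:
  n = 20: √(81) = 9, while -n + 11 = -9 — extraneous.
  n = 8: √(9) = 3, while -n + 11 = 3 — valid.

n = 8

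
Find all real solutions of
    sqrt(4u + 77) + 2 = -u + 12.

u = 1

Isolate the radical: sqrt(4u + 77) = -u + 10.
Square both sides: 4u + 77 = (-u + 10)^2.
Expand and rearrange: u^2 - 24u + 23 = 0.
Solving gives u = 23 or u = 1.
Check each candidate in the original equation:
  u = 23: sqrt(169) = 13, while -u + 10 = -13 — extraneous.
  u = 1: sqrt(81) = 9, while -u + 10 = 9 — valid.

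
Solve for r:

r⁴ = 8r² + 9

Let u = r². The equation becomes u² - 8u - 9 = 0.
Factor: (u + 1)(u - 9) = 0, so u = -1 or u = 9.
r² = -1 < 0 has no real solution.
r² = 9 gives r = ±3.

r = -3 or r = 3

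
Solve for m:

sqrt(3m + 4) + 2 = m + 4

m = -1 or m = 0

Isolate the radical: sqrt(3m + 4) = m + 2.
Square both sides: 3m + 4 = (m + 2)^2.
Expand and rearrange: m^2 + m = 0.
Solving gives m = 0 or m = -1.
Check each candidate in the original equation:
  m = 0: sqrt(4) = 2, while m + 2 = 2 — valid.
  m = -1: sqrt(1) = 1, while m + 2 = 1 — valid.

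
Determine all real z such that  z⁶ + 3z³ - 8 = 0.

z = -1.6753 or z = 1.1938

Let u = z³. The equation becomes u² + 3u - 8 = 0.
By the quadratic formula, u = -3/2 + √(41)/2 or u = -√(41)/2 - 3/2.
z³ = -3/2 + √(41)/2 gives z = ∛(-3/2 + √(41)/2) ≈ 1.1938.
z³ = -√(41)/2 - 3/2 gives z = -∛(3/2 + √(41)/2) ≈ -1.6753.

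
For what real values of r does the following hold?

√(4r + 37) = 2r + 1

Square both sides: 4r + 37 = (2r + 1)².
Expand and rearrange: 4r² - 36 = 0.
Solving gives r = 3 or r = -3.
Check each candidate in the original equation:
  r = 3: √(49) = 7, while 2r + 1 = 7 — valid.
  r = -3: √(25) = 5, while 2r + 1 = -5 — extraneous.

r = 3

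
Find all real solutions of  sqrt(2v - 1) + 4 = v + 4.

Isolate the radical: sqrt(2v - 1) = v.
Square both sides: 2v - 1 = (v)^2.
Expand and rearrange: v^2 - 2v + 1 = 0.
This gives the repeated root v = 1.
Check in the original equation:
  v = 1: sqrt(1) = 1, while v = 1 — valid.

v = 1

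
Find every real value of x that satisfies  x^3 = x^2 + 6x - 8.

x = -2.5616 or x = 1.5616 or x = 2

Rearrange: x^3 - x^2 - 6x + 8 = 0.
Possible rational roots are divisors of 8. Testing x = 2 gives 0, so (x - 2) is a factor.
Divide: x^3 - x^2 - 6x + 8 = (x - 2)(x^2 + x - 4).
Apply the quadratic formula to x^2 + x - 4 = 0: x = (-1 +/- sqrt(17))/2, i.e. x ~= 1.5616 or x ~= -2.5616.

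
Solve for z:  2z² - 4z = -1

z = 0.2929 or z = 1.7071

Rearrange to standard form: 2z² - 4z + 1 = 0.
Discriminant: (-4)² − 4·2·1 = 8.
Quadratic formula: z = (4 ± √8) / 4.
So z = √(2)/2 + 1 ≈ 1.7071 or z = 1 - √(2)/2 ≈ 0.2929.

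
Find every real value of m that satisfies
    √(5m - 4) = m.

Square both sides: 5m - 4 = (m)².
Expand and rearrange: m² - 5m + 4 = 0.
Solving gives m = 4 or m = 1.
Check each candidate in the original equation:
  m = 4: √(16) = 4, while m = 4 — valid.
  m = 1: √(1) = 1, while m = 1 — valid.

m = 1 or m = 4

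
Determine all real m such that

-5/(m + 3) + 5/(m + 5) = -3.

m = -6.0817 or m = -1.9183

Multiply both sides by (m + 3)(m + 5):
-5(m + 5) + 5(m + 3) = -3(m + 3)(m + 5).
Expand and collect terms: -3m^2 - 24m - 35 = 0.
By the quadratic formula, m = (24 +/- sqrt(156)) / -6, so m ~= -6.0817 or m ~= -1.9183.
Neither value makes a denominator zero (m != -3, m != -5), so both are valid.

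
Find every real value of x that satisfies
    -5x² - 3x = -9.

x = -1.6748 or x = 1.0748

Rearrange to standard form: -5x² - 3x + 9 = 0.
Discriminant: (-3)² − 4·(-5)·9 = 189.
Quadratic formula: x = (3 ± √189) / (-10).
So x = -3·√(21)/10 - 3/10 ≈ -1.6748 or x = -3/10 + 3·√(21)/10 ≈ 1.0748.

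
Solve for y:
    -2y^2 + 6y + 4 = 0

y = -0.5616 or y = 3.5616

Discriminant: (6)^2 - 4*(-2)*4 = 68.
Quadratic formula: y = (-6 +/- sqrt(68)) / (-4).
So y = 3/2 - sqrt(17)/2 ~= -0.5616 or y = 3/2 + sqrt(17)/2 ~= 3.5616.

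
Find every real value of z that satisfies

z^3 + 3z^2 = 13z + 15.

z = -5 or z = -1 or z = 3

Rearrange: z^3 + 3z^2 - 13z - 15 = 0.
Possible rational roots are divisors of -15. Testing z = -5 gives 0, so (z + 5) is a factor.
Divide: z^3 + 3z^2 - 13z - 15 = (z + 5)(z^2 - 2z - 3).
Factor the quadratic: z = 3 or z = -1.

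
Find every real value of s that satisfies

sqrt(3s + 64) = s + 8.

Square both sides: 3s + 64 = (s + 8)^2.
Expand and rearrange: s^2 + 13s = 0.
Solving gives s = 0 or s = -13.
Check each candidate in the original equation:
  s = 0: sqrt(64) = 8, while s + 8 = 8 — valid.
  s = -13: sqrt(25) = 5, while s + 8 = -5 — extraneous.

s = 0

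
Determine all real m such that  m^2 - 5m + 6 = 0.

Factor: (m - 3)(m - 2) = 0.
So m = 3 or m = 2.

m = 2 or m = 3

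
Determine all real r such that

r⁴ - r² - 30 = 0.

Let u = r². The equation becomes u² - u - 30 = 0.
Factor: (u - 6)(u + 5) = 0, so u = 6 or u = -5.
r² = 6 gives r = ±√(6) ≈ ±2.4495.
r² = -5 < 0 has no real solution.

r = -2.4495 or r = 2.4495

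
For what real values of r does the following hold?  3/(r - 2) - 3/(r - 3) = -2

Multiply both sides by (r - 2)(r - 3):
3(r - 3) - 3(r - 2) = -2(r - 2)(r - 3).
Expand and collect terms: -2r^2 + 10r - 9 = 0.
By the quadratic formula, r = (-10 +/- sqrt(28)) / -4, so r ~= 1.1771 or r ~= 3.8229.
Neither value makes a denominator zero (r != 2, r != 3), so both are valid.

r = 1.1771 or r = 3.8229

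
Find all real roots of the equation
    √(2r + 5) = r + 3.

Square both sides: 2r + 5 = (r + 3)².
Expand and rearrange: r² + 4r + 4 = 0.
This gives the repeated root r = -2.
Check in the original equation:
  r = -2: √(1) = 1, while r + 3 = 1 — valid.

r = -2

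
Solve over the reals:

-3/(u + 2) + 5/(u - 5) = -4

Multiply both sides by (u + 2)(u - 5):
-3(u - 5) + 5(u + 2) = -4(u + 2)(u - 5).
Expand and collect terms: -4u² + 10u + 15 = 0.
By the quadratic formula, u = (-10 ± √340) / -8, so u ≈ -1.0549 or u ≈ 3.5549.
Neither value makes a denominator zero (u ≠ -2, u ≠ 5), so both are valid.

u = -1.0549 or u = 3.5549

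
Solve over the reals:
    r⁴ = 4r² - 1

r = -1.9319 or r = -0.5176 or r = 0.5176 or r = 1.9319

Let u = r². The equation becomes u² - 4u + 1 = 0.
By the quadratic formula, u = √(3) + 2 or u = 2 - √(3).
r² = √(3) + 2 gives r = ±√(√(3) + 2) ≈ ±1.9319.
r² = 2 - √(3) gives r = ±√(2 - √(3)) ≈ ±0.5176.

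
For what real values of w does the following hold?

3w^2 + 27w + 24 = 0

Factor: 3(w + 8)(w + 1) = 0.
So w = -8 or w = -1.

w = -8 or w = -1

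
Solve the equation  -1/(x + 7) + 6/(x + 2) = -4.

Multiply both sides by (x + 7)(x + 2):
-(x + 2) + 6(x + 7) = -4(x + 7)(x + 2).
Expand and collect terms: -4x^2 - 41x - 96 = 0.
By the quadratic formula, x = (41 +/- sqrt(145)) / -8, so x ~= -6.6302 or x ~= -3.6198.
Neither value makes a denominator zero (x != -7, x != -2), so both are valid.

x = -6.6302 or x = -3.6198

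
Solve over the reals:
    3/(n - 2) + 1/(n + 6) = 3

n = -5.705 or n = 3.0383

Multiply both sides by (n - 2)(n + 6):
3(n + 6) + (n - 2) = 3(n - 2)(n + 6).
Expand and collect terms: 3n^2 + 8n - 52 = 0.
By the quadratic formula, n = (-8 +/- sqrt(688)) / 6, so n ~= 3.0383 or n ~= -5.705.
Neither value makes a denominator zero (n != 2, n != -6), so both are valid.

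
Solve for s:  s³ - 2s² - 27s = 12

s = -4 or s = -0.4641 or s = 6.4641

Rearrange: s³ - 2s² - 27s - 12 = 0.
Possible rational roots are divisors of -12. Testing s = -4 gives 0, so (s + 4) is a factor.
Divide: s³ - 2s² - 27s - 12 = (s + 4)(s² - 6s - 3).
Apply the quadratic formula to s² - 6s - 3 = 0: s = (6 ± √48)/2, i.e. s ≈ 6.4641 or s ≈ -0.4641.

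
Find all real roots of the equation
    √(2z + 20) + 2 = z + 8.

Isolate the radical: √(2z + 20) = z + 6.
Square both sides: 2z + 20 = (z + 6)².
Expand and rearrange: z² + 10z + 16 = 0.
Solving gives z = -2 or z = -8.
Check each candidate in the original equation:
  z = -2: √(16) = 4, while z + 6 = 4 — valid.
  z = -8: √(4) = 2, while z + 6 = -2 — extraneous.

z = -2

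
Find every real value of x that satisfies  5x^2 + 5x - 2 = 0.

Discriminant: (5)^2 - 4*5*(-2) = 65.
Quadratic formula: x = (-5 +/- sqrt(65)) / 10.
So x = -1/2 + sqrt(65)/10 ~= 0.3062 or x = -sqrt(65)/10 - 1/2 ~= -1.3062.

x = -1.3062 or x = 0.3062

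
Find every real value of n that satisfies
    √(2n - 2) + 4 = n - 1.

n = 9

Isolate the radical: √(2n - 2) = n - 5.
Square both sides: 2n - 2 = (n - 5)².
Expand and rearrange: n² - 12n + 27 = 0.
Solving gives n = 9 or n = 3.
Check each candidate in the original equation:
  n = 9: √(16) = 4, while n - 5 = 4 — valid.
  n = 3: √(4) = 2, while n - 5 = -2 — extraneous.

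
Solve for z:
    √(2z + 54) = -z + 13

Square both sides: 2z + 54 = (-z + 13)².
Expand and rearrange: z² - 28z + 115 = 0.
Solving gives z = 23 or z = 5.
Check each candidate in the original equation:
  z = 23: √(100) = 10, while -z + 13 = -10 — extraneous.
  z = 5: √(64) = 8, while -z + 13 = 8 — valid.

z = 5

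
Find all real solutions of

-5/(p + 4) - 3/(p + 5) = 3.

p = -7.135 or p = -4.5316

Multiply both sides by (p + 4)(p + 5):
-5(p + 5) - 3(p + 4) = 3(p + 4)(p + 5).
Expand and collect terms: 3p² + 35p + 97 = 0.
By the quadratic formula, p = (-35 ± √61) / 6, so p ≈ -4.5316 or p ≈ -7.135.
Neither value makes a denominator zero (p ≠ -4, p ≠ -5), so both are valid.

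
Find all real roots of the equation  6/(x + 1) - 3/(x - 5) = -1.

Multiply both sides by (x + 1)(x - 5):
6(x - 5) - 3(x + 1) = -(x + 1)(x - 5).
Expand and collect terms: -x² + x + 38 = 0.
By the quadratic formula, x = (-1 ± √153) / -2, so x ≈ -5.6847 or x ≈ 6.6847.
Neither value makes a denominator zero (x ≠ -1, x ≠ 5), so both are valid.

x = -5.6847 or x = 6.6847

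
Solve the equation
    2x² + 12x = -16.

x = -4 or x = -2

Bring every term to one side: 2x² + 12x + 16 = 0.
Factor: 2(x + 4)(x + 2) = 0.
So x = -4 or x = -2.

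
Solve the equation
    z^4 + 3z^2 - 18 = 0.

Let u = z^2. The equation becomes u^2 + 3u - 18 = 0.
Factor: (u + 6)(u - 3) = 0, so u = -6 or u = 3.
z^2 = -6 < 0 has no real solution.
z^2 = 3 gives z = +/-sqrt(3) ~= +/-1.7321.

z = -1.7321 or z = 1.7321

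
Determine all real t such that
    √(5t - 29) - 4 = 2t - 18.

Isolate the radical: √(5t - 29) = 2t - 14.
Square both sides: 5t - 29 = (2t - 14)².
Expand and rearrange: 4t² - 61t + 225 = 0.
Solving gives t = 9 or t = 6.25.
Check each candidate in the original equation:
  t = 9: √(16) = 4, while 2t - 14 = 4 — valid.
  t = 6.25: √(2.25) = 1.5, while 2t - 14 = -1.5 — extraneous.

t = 9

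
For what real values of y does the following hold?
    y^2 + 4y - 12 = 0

y = -6 or y = 2

Factor: (y + 6)(y - 2) = 0.
So y = -6 or y = 2.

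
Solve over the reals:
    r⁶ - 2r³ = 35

r = -1.71 or r = 1.9129

Let u = r³. The equation becomes u² - 2u - 35 = 0.
Factor: (u - 7)(u + 5) = 0, so u = 7 or u = -5.
r³ = 7 gives r = ∛(7) ≈ 1.9129.
r³ = -5 gives r = -∛(5) ≈ -1.71.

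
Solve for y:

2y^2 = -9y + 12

Rearrange to standard form: 2y^2 + 9y - 12 = 0.
Discriminant: (9)^2 - 4*2*(-12) = 177.
Quadratic formula: y = (-9 +/- sqrt(177)) / 4.
So y = -9/4 + sqrt(177)/4 ~= 1.076 or y = -sqrt(177)/4 - 9/4 ~= -5.576.

y = -5.576 or y = 1.076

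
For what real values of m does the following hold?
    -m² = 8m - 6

m = -8.6904 or m = 0.6904

Rearrange to standard form: -m² - 8m + 6 = 0.
Discriminant: (-8)² − 4·(-1)·6 = 88.
Quadratic formula: m = (8 ± √88) / (-2).
So m = -√(22) - 4 ≈ -8.6904 or m = -4 + √(22) ≈ 0.6904.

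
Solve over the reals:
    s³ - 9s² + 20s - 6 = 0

Possible rational roots are divisors of -6. Testing s = 3 gives 0, so (s - 3) is a factor.
Divide: s³ - 9s² + 20s - 6 = (s - 3)(s² - 6s + 2).
Apply the quadratic formula to s² - 6s + 2 = 0: s = (6 ± √28)/2, i.e. s ≈ 5.6458 or s ≈ 0.3542.

s = 0.3542 or s = 3 or s = 5.6458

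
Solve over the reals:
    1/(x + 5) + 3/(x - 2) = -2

x = -5.6225 or x = 0.6225

Multiply both sides by (x + 5)(x - 2):
(x - 2) + 3(x + 5) = -2(x + 5)(x - 2).
Expand and collect terms: -2x^2 - 10x + 7 = 0.
By the quadratic formula, x = (10 +/- sqrt(156)) / -4, so x ~= -5.6225 or x ~= 0.6225.
Neither value makes a denominator zero (x != -5, x != 2), so both are valid.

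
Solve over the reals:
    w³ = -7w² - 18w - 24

w = -4

Rearrange: w³ + 7w² + 18w + 24 = 0.
Possible rational roots are divisors of 24. Testing w = -4 gives 0, so (w + 4) is a factor.
Divide: w³ + 7w² + 18w + 24 = (w + 4)(w² + 3w + 6).
The quadratic w² + 3w + 6 has discriminant -15 < 0, so no further real roots.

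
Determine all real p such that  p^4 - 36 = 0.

Let u = p^2. The equation becomes u^2 - 36 = 0.
Factor: (u + 6)(u - 6) = 0, so u = -6 or u = 6.
p^2 = -6 < 0 has no real solution.
p^2 = 6 gives p = +/-sqrt(6) ~= +/-2.4495.

p = -2.4495 or p = 2.4495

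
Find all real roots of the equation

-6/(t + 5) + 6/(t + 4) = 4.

t = -5.8229 or t = -3.1771

Multiply both sides by (t + 5)(t + 4):
-6(t + 4) + 6(t + 5) = 4(t + 5)(t + 4).
Expand and collect terms: 4t^2 + 36t + 74 = 0.
By the quadratic formula, t = (-36 +/- sqrt(112)) / 8, so t ~= -3.1771 or t ~= -5.8229.
Neither value makes a denominator zero (t != -5, t != -4), so both are valid.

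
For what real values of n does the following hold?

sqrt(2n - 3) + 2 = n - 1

n = 6

Isolate the radical: sqrt(2n - 3) = n - 3.
Square both sides: 2n - 3 = (n - 3)^2.
Expand and rearrange: n^2 - 8n + 12 = 0.
Solving gives n = 6 or n = 2.
Check each candidate in the original equation:
  n = 6: sqrt(9) = 3, while n - 3 = 3 — valid.
  n = 2: sqrt(1) = 1, while n - 3 = -1 — extraneous.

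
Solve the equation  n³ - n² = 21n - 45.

n = -5 or n = 3

Rearrange: n³ - n² - 21n + 45 = 0.
Possible rational roots are divisors of 45. Testing n = -5 gives 0, so (n + 5) is a factor.
Divide: n³ - n² - 21n + 45 = (n + 5)(n² - 6n + 9).
The quadratic has the repeated root n = 3.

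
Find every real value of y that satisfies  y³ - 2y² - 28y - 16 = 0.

Possible rational roots are divisors of -16. Testing y = -4 gives 0, so (y + 4) is a factor.
Divide: y³ - 2y² - 28y - 16 = (y + 4)(y² - 6y - 4).
Apply the quadratic formula to y² - 6y - 4 = 0: y = (6 ± √52)/2, i.e. y ≈ 6.6056 or y ≈ -0.6056.

y = -4 or y = -0.6056 or y = 6.6056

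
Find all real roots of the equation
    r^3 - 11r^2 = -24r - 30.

Rearrange: r^3 - 11r^2 + 24r + 30 = 0.
Possible rational roots are divisors of 30. Testing r = 5 gives 0, so (r - 5) is a factor.
Divide: r^3 - 11r^2 + 24r + 30 = (r - 5)(r^2 - 6r - 6).
Apply the quadratic formula to r^2 - 6r - 6 = 0: r = (6 +/- sqrt(60))/2, i.e. r ~= 6.873 or r ~= -0.873.

r = -0.873 or r = 5 or r = 6.873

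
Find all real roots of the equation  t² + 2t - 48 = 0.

t = -8 or t = 6

Factor: (t + 8)(t - 6) = 0.
So t = -8 or t = 6.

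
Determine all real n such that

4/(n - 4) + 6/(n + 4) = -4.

n = -5.673 or n = 3.173

Multiply both sides by (n - 4)(n + 4):
4(n + 4) + 6(n - 4) = -4(n - 4)(n + 4).
Expand and collect terms: -4n² - 10n + 72 = 0.
By the quadratic formula, n = (10 ± √1252) / -8, so n ≈ -5.673 or n ≈ 3.173.
Neither value makes a denominator zero (n ≠ 4, n ≠ -4), so both are valid.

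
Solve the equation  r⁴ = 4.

r = -1.4142 or r = 1.4142

Let u = r². The equation becomes u² - 4 = 0.
Factor: (u + 2)(u - 2) = 0, so u = -2 or u = 2.
r² = -2 < 0 has no real solution.
r² = 2 gives r = ±√(2) ≈ ±1.4142.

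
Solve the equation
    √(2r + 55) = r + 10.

r = -3

Square both sides: 2r + 55 = (r + 10)².
Expand and rearrange: r² + 18r + 45 = 0.
Solving gives r = -3 or r = -15.
Check each candidate in the original equation:
  r = -3: √(49) = 7, while r + 10 = 7 — valid.
  r = -15: √(25) = 5, while r + 10 = -5 — extraneous.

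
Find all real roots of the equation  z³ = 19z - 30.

z = -5 or z = 2 or z = 3

Rearrange: z³ - 19z + 30 = 0.
Possible rational roots are divisors of 30. Testing z = -5 gives 0, so (z + 5) is a factor.
Divide: z³ - 19z + 30 = (z + 5)(z² - 5z + 6).
Factor the quadratic: z = 3 or z = 2.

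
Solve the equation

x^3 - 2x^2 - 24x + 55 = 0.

Possible rational roots are divisors of 55. Testing x = -5 gives 0, so (x + 5) is a factor.
Divide: x^3 - 2x^2 - 24x + 55 = (x + 5)(x^2 - 7x + 11).
Apply the quadratic formula to x^2 - 7x + 11 = 0: x = (7 +/- sqrt(5))/2, i.e. x ~= 4.618 or x ~= 2.382.

x = -5 or x = 2.382 or x = 4.618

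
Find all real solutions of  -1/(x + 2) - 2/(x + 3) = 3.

Multiply both sides by (x + 2)(x + 3):
-(x + 3) - 2(x + 2) = 3(x + 2)(x + 3).
Expand and collect terms: 3x² + 18x + 25 = 0.
By the quadratic formula, x = (-18 ± √24) / 6, so x ≈ -2.1835 or x ≈ -3.8165.
Neither value makes a denominator zero (x ≠ -2, x ≠ -3), so both are valid.

x = -3.8165 or x = -2.1835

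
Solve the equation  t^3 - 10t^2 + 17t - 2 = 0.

Possible rational roots are divisors of -2. Testing t = 2 gives 0, so (t - 2) is a factor.
Divide: t^3 - 10t^2 + 17t - 2 = (t - 2)(t^2 - 8t + 1).
Apply the quadratic formula to t^2 - 8t + 1 = 0: t = (8 +/- sqrt(60))/2, i.e. t ~= 7.873 or t ~= 0.127.

t = 0.127 or t = 2 or t = 7.873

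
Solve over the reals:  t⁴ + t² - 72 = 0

t = -2.8284 or t = 2.8284

Let u = t². The equation becomes u² + u - 72 = 0.
Factor: (u + 9)(u - 8) = 0, so u = -9 or u = 8.
t² = -9 < 0 has no real solution.
t² = 8 gives t = ±2·√(2) ≈ ±2.8284.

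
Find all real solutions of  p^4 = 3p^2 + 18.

p = -2.4495 or p = 2.4495

Let u = p^2. The equation becomes u^2 - 3u - 18 = 0.
Factor: (u - 6)(u + 3) = 0, so u = 6 or u = -3.
p^2 = 6 gives p = +/-sqrt(6) ~= +/-2.4495.
p^2 = -3 < 0 has no real solution.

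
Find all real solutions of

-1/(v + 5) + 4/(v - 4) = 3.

Multiply both sides by (v + 5)(v - 4):
-(v - 4) + 4(v + 5) = 3(v + 5)(v - 4).
Expand and collect terms: 3v^2 - 84 = 0.
By the quadratic formula, v = (0 +/- sqrt(1008)) / 6, so v ~= 5.2915 or v ~= -5.2915.
Neither value makes a denominator zero (v != -5, v != 4), so both are valid.

v = -5.2915 or v = 5.2915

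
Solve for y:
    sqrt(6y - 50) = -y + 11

Square both sides: 6y - 50 = (-y + 11)^2.
Expand and rearrange: y^2 - 28y + 171 = 0.
Solving gives y = 19 or y = 9.
Check each candidate in the original equation:
  y = 19: sqrt(64) = 8, while -y + 11 = -8 — extraneous.
  y = 9: sqrt(4) = 2, while -y + 11 = 2 — valid.

y = 9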